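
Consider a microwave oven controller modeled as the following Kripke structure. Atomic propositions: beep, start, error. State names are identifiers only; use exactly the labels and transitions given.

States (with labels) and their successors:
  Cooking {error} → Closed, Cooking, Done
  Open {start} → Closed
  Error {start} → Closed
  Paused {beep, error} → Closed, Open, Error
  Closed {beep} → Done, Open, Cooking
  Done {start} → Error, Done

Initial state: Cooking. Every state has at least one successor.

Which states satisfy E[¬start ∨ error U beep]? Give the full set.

States satisfying ¬start ∨ error: {Cooking, Paused, Closed}.
States satisfying beep: {Paused, Closed}.
States satisfying E[¬start ∨ error U beep]: {Cooking, Paused, Closed}.

{Cooking, Paused, Closed}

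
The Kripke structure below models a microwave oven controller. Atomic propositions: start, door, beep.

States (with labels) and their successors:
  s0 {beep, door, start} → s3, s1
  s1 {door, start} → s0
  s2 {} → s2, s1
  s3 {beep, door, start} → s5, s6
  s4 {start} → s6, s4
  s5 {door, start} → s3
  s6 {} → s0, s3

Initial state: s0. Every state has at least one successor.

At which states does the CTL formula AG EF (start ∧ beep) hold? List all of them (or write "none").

States satisfying EF (start ∧ beep): {s0, s1, s2, s3, s4, s5, s6}.
States satisfying AG EF (start ∧ beep): {s0, s1, s2, s3, s4, s5, s6}.

{s0, s1, s2, s3, s4, s5, s6}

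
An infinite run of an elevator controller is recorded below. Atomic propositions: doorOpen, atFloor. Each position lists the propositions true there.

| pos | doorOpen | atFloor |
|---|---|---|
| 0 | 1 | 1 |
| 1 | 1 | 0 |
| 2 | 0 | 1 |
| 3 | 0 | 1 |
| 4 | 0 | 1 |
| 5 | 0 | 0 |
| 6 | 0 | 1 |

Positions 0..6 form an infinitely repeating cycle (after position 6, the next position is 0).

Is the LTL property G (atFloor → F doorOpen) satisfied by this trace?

atFloor → F doorOpen holds at every position 0..6, and those are all positions ever visited, so G (atFloor → F doorOpen) holds.
Positions where atFloor holds: 0, 2, 3, 4, 6.
Check F doorOpen at each: 0→ok, 2→ok, 3→ok, 4→ok, 6→ok.

Holds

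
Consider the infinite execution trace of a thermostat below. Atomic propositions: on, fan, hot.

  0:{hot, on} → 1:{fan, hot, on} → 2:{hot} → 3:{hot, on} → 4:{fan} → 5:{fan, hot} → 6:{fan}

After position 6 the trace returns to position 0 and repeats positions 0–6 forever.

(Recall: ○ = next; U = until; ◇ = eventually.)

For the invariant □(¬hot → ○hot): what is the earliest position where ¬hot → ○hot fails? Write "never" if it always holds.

never

¬hot → ○hot holds at every position 0..6, and those are all the positions the trace ever visits, so the invariant □(¬hot → ○hot) is never violated.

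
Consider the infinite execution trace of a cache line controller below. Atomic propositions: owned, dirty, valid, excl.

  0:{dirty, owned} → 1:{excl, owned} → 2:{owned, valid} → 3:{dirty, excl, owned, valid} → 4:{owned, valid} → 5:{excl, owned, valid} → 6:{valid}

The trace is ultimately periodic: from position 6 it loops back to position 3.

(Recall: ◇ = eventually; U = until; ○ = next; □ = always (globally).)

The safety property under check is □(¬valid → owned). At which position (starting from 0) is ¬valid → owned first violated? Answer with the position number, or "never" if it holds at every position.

never

¬valid → owned holds at every position 0..6, and those are all the positions the trace ever visits, so the invariant □(¬valid → owned) is never violated.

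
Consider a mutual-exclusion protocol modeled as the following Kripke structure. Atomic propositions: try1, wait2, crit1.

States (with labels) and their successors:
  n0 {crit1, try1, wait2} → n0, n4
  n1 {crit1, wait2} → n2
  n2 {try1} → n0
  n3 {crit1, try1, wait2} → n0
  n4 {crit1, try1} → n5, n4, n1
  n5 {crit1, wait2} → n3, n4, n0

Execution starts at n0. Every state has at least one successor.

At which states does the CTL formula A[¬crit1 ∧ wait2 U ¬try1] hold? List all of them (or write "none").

States satisfying ¬crit1 ∧ wait2: ∅.
States satisfying ¬try1: {n1, n5}.
States satisfying A[¬crit1 ∧ wait2 U ¬try1]: {n1, n5}.

{n1, n5}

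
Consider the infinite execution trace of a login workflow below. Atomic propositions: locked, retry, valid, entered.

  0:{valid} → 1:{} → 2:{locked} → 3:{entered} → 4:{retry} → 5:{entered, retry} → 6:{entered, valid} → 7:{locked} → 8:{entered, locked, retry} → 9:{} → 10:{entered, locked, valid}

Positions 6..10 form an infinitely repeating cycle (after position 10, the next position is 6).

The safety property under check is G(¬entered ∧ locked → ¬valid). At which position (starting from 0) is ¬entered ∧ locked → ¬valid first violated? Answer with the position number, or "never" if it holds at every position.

never

¬entered ∧ locked → ¬valid holds at every position 0..10, and those are all the positions the trace ever visits, so the invariant G(¬entered ∧ locked → ¬valid) is never violated.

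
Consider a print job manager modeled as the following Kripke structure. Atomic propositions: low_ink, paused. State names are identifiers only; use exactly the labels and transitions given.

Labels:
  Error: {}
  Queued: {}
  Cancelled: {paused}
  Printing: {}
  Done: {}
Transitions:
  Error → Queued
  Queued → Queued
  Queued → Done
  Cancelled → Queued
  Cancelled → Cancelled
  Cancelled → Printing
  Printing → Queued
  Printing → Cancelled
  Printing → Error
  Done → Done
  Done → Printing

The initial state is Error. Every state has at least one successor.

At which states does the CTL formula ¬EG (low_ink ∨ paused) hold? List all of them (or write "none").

{Error, Queued, Printing, Done}

States satisfying low_ink ∨ paused: {Cancelled}.
States satisfying EG (low_ink ∨ paused): {Cancelled}.
States satisfying ¬EG (low_ink ∨ paused): {Error, Queued, Printing, Done}.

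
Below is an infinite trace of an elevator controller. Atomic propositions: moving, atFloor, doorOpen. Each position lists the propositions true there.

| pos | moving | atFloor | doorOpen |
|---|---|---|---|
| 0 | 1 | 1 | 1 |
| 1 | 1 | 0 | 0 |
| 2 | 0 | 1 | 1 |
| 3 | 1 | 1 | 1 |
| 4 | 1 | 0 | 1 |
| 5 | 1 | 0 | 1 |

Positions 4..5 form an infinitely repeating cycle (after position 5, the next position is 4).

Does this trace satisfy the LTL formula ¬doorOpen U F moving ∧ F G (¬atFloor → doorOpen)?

Walking from position 0: F moving first holds at position 0, and ¬doorOpen holds at every earlier position along the way, so ¬doorOpen U F moving holds.
G (¬atFloor → doorOpen) holds at position 2, which is reachable from 0, so F G (¬atFloor → doorOpen) holds.
At position 0: ¬doorOpen U F moving is true; F G (¬atFloor → doorOpen) is true; so ¬doorOpen U F moving ∧ F G (¬atFloor → doorOpen) is true.

Yes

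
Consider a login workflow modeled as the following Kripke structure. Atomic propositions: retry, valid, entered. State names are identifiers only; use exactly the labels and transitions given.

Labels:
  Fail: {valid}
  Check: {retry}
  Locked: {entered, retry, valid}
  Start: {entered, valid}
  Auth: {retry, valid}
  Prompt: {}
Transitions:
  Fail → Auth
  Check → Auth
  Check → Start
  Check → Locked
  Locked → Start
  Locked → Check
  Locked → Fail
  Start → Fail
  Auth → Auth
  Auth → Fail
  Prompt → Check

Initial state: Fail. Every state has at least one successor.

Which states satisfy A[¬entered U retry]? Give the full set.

{Fail, Check, Locked, Auth, Prompt}

States satisfying ¬entered: {Fail, Check, Auth, Prompt}.
States satisfying retry: {Check, Locked, Auth}.
States satisfying A[¬entered U retry]: {Fail, Check, Locked, Auth, Prompt}.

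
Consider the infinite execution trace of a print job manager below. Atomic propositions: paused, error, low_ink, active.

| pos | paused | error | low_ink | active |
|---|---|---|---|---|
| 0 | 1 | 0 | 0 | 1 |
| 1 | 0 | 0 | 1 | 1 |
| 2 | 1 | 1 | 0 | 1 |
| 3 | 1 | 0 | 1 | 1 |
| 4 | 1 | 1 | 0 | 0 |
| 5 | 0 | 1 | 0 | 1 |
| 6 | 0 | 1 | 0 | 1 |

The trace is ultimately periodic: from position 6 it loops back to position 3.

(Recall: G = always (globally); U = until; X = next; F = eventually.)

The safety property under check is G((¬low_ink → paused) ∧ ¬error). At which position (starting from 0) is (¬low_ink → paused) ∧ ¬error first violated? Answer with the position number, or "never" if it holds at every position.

Check (¬low_ink → paused) ∧ ¬error at each position in order: 0 ✓, 1 ✓.
At position 2 the labels are {active, error, paused}, so (¬low_ink → paused) ∧ ¬error is false there. This is the first violation.

2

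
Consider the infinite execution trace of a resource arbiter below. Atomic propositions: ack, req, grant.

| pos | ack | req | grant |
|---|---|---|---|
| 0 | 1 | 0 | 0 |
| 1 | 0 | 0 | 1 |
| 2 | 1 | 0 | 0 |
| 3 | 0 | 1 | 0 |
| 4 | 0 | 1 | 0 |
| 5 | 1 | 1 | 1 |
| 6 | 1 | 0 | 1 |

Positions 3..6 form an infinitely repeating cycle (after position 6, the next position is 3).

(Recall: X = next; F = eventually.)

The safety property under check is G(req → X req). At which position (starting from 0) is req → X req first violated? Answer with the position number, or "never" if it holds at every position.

5

Check req → X req at each position in order: 0 ✓, 1 ✓, 2 ✓, 3 ✓, 4 ✓.
At position 5 the labels are {ack, grant, req} and the next position 6 has {ack, grant}, so req → X req is false there. This is the first violation.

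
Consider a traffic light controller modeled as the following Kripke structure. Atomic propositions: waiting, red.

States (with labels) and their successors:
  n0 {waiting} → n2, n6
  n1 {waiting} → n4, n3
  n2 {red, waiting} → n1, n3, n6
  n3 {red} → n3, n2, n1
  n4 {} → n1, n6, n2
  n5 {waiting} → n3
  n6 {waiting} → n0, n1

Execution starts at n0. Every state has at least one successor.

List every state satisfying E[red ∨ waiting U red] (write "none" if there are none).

{n0, n1, n2, n3, n5, n6}

States satisfying red ∨ waiting: {n0, n1, n2, n3, n5, n6}.
States satisfying red: {n2, n3}.
States satisfying E[red ∨ waiting U red]: {n0, n1, n2, n3, n5, n6}.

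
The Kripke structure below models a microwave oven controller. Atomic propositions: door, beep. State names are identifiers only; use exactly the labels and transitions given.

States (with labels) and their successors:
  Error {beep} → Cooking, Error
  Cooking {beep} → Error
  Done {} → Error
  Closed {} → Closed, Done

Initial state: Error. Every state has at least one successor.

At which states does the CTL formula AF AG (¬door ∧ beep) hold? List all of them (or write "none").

{Error, Cooking, Done}

States satisfying AG (¬door ∧ beep): {Error, Cooking}.
States satisfying AF AG (¬door ∧ beep): {Error, Cooking, Done}.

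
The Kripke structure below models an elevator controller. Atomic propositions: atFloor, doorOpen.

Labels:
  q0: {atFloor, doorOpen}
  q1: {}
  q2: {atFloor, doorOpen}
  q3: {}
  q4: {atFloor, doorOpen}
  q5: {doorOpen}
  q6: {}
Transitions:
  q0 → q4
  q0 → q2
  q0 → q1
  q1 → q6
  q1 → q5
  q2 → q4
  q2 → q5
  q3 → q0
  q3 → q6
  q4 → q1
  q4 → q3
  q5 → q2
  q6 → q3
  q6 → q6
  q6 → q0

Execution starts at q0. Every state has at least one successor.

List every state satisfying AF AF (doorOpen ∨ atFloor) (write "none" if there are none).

States satisfying AF (doorOpen ∨ atFloor): {q0, q2, q4, q5}.
States satisfying AF AF (doorOpen ∨ atFloor): {q0, q2, q4, q5}.

{q0, q2, q4, q5}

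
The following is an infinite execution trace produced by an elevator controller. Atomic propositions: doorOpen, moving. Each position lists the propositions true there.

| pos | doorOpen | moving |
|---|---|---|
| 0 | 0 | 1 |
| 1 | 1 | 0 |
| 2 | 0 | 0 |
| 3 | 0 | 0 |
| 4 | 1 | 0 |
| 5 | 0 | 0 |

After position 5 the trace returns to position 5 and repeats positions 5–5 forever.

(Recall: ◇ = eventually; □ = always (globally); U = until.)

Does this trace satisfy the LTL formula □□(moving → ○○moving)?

□(moving → ○○moving) must hold at every position from 0 onward. It fails at position 0, so □□(moving → ○○moving) is false.

No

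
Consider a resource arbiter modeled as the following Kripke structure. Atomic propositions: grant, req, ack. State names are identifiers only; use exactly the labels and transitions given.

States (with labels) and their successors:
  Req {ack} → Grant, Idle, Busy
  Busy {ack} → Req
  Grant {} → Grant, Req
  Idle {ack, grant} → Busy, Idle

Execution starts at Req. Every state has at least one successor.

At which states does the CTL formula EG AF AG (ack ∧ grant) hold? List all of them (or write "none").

none

States satisfying AF AG (ack ∧ grant): ∅.
States satisfying EG AF AG (ack ∧ grant): ∅.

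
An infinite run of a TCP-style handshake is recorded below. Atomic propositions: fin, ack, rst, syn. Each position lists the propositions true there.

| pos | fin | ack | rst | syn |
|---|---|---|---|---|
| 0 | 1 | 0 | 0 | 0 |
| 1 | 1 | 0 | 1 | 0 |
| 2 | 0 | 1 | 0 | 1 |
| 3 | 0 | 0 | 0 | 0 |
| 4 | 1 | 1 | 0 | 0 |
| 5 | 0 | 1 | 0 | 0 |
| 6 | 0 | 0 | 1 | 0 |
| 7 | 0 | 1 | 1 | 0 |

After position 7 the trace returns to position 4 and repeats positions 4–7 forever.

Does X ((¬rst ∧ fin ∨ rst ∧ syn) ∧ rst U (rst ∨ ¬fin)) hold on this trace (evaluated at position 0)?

Violated

The position after 0 is 1; (¬rst ∧ fin ∨ rst ∧ syn) ∧ rst U (rst ∨ ¬fin) is false there.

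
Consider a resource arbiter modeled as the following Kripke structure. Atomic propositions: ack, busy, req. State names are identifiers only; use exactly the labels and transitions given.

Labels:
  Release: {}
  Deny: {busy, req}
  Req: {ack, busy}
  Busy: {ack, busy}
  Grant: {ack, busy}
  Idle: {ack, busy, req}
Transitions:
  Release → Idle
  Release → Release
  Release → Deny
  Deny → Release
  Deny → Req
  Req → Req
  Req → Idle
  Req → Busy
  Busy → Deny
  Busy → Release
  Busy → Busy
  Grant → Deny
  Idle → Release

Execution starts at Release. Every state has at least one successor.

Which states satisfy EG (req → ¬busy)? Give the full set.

{Release, Req, Busy}

States satisfying req → ¬busy: {Release, Req, Busy, Grant}.
States satisfying EG (req → ¬busy): {Release, Req, Busy}.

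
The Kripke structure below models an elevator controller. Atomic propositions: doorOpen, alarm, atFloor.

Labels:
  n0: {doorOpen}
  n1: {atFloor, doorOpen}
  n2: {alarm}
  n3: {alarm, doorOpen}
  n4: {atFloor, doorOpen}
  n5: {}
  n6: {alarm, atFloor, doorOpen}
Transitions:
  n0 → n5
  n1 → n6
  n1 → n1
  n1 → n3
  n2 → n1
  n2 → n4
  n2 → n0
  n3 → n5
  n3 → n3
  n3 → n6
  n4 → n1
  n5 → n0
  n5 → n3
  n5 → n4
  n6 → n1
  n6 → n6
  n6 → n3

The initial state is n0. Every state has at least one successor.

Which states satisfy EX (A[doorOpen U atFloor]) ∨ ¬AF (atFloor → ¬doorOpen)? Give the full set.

States satisfying A[doorOpen U atFloor]: {n1, n4, n6}.
States satisfying EX (A[doorOpen U atFloor]): {n1, n2, n3, n4, n5, n6}.
States satisfying atFloor → ¬doorOpen: {n0, n2, n3, n5}.
States satisfying AF (atFloor → ¬doorOpen): {n0, n2, n3, n5}.
States satisfying ¬AF (atFloor → ¬doorOpen): {n1, n4, n6}.
States satisfying EX (A[doorOpen U atFloor]) ∨ ¬AF (atFloor → ¬doorOpen): {n1, n2, n3, n4, n5, n6}.

{n1, n2, n3, n4, n5, n6}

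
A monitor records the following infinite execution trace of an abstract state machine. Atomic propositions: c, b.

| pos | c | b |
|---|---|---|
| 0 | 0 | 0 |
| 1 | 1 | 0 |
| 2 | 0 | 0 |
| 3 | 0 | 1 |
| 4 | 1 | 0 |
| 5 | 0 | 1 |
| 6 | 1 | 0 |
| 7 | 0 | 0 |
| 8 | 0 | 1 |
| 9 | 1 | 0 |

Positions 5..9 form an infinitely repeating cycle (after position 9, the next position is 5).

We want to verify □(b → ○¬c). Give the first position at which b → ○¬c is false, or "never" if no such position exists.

Check b → ○¬c at each position in order: 0 ✓, 1 ✓, 2 ✓.
At position 3 the labels are {b} and the next position 4 has {c}, so b → ○¬c is false there. This is the first violation.

3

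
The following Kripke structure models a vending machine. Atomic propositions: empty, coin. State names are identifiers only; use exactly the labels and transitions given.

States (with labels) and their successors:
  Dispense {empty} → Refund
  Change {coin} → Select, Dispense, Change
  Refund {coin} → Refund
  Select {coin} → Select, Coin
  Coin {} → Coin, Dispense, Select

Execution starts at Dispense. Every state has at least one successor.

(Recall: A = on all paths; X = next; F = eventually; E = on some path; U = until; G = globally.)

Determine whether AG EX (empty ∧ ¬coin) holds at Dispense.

Does not hold

States satisfying EX (empty ∧ ¬coin): {Change, Coin}.
States satisfying AG EX (empty ∧ ¬coin): ∅.
Dispense is reachable from Dispense and violates EX (empty ∧ ¬coin), so AG fails at Dispense.
Dispense ∉ Sat(AG EX (empty ∧ ¬coin)).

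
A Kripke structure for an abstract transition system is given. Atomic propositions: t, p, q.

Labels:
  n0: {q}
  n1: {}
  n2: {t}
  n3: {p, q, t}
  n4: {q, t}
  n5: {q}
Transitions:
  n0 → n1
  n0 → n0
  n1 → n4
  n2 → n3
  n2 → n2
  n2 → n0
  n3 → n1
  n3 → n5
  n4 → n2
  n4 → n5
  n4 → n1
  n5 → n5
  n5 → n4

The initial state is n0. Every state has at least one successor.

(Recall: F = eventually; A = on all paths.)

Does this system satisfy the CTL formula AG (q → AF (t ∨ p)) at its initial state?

Violated

States satisfying q → AF (t ∨ p): {n1, n2, n3, n4}.
States satisfying AG (q → AF (t ∨ p)): ∅.
n0 is reachable from n0 and violates q → AF (t ∨ p), so AG fails at n0.
n0 ∉ Sat(AG (q → AF (t ∨ p))).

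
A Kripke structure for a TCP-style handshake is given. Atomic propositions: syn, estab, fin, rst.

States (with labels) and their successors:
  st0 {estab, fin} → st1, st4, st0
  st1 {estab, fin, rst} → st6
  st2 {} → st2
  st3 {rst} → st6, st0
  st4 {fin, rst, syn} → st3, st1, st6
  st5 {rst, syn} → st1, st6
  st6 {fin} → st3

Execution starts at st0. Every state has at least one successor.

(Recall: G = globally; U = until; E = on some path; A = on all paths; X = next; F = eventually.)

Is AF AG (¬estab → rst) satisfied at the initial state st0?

Does not hold

States satisfying AG (¬estab → rst): ∅.
States satisfying AF AG (¬estab → rst): ∅.
There is a path from st0 along which AG (¬estab → rst) never holds.
st0 ∉ Sat(AF AG (¬estab → rst)).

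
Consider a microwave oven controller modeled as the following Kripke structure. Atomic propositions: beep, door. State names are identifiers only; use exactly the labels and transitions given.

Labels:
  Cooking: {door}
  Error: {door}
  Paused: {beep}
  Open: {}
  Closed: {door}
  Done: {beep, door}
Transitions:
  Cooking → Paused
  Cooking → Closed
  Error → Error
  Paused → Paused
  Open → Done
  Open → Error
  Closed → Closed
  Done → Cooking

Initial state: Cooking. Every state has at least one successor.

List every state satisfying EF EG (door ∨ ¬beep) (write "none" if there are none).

States satisfying EG (door ∨ ¬beep): {Cooking, Error, Open, Closed, Done}.
States satisfying EF EG (door ∨ ¬beep): {Cooking, Error, Open, Closed, Done}.

{Cooking, Error, Open, Closed, Done}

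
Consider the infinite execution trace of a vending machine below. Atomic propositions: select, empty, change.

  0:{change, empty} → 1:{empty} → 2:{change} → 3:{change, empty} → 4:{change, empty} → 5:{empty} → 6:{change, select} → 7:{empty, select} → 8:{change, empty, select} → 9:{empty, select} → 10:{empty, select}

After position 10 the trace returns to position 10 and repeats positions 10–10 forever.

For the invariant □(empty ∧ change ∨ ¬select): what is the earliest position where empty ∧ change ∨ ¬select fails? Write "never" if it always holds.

6

Check empty ∧ change ∨ ¬select at each position in order: 0 ✓, 1 ✓, 2 ✓, 3 ✓, 4 ✓, 5 ✓.
At position 6 the labels are {change, select}, so empty ∧ change ∨ ¬select is false there. This is the first violation.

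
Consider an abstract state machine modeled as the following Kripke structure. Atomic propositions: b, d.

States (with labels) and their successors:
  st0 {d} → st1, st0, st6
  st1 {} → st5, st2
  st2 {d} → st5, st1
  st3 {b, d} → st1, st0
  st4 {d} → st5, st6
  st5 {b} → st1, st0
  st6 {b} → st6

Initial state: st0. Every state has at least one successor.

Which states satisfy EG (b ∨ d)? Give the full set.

{st0, st2, st3, st4, st5, st6}

States satisfying b ∨ d: {st0, st2, st3, st4, st5, st6}.
States satisfying EG (b ∨ d): {st0, st2, st3, st4, st5, st6}.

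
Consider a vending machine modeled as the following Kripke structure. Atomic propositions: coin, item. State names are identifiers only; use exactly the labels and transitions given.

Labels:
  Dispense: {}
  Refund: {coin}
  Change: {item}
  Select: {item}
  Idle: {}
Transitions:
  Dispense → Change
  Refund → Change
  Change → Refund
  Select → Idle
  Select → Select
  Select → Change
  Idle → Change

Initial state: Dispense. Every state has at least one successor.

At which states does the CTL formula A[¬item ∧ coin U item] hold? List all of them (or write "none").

{Refund, Change, Select}

States satisfying ¬item ∧ coin: {Refund}.
States satisfying item: {Change, Select}.
States satisfying A[¬item ∧ coin U item]: {Refund, Change, Select}.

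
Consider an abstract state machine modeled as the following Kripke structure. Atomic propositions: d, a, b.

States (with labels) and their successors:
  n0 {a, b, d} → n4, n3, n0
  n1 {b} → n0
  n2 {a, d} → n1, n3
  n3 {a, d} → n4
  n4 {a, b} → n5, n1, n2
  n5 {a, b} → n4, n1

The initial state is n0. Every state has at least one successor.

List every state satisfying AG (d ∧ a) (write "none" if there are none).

none

States satisfying d ∧ a: {n0, n2, n3}.
States satisfying AG (d ∧ a): ∅.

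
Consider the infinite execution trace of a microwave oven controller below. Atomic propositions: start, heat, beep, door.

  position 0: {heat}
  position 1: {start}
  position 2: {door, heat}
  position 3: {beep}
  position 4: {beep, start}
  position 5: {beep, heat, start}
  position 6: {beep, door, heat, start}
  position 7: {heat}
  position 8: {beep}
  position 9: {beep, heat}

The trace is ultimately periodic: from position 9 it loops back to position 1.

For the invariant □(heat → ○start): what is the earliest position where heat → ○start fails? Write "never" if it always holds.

Check heat → ○start at each position in order: 0 ✓, 1 ✓.
At position 2 the labels are {door, heat} and the next position 3 has {beep}, so heat → ○start is false there. This is the first violation.

2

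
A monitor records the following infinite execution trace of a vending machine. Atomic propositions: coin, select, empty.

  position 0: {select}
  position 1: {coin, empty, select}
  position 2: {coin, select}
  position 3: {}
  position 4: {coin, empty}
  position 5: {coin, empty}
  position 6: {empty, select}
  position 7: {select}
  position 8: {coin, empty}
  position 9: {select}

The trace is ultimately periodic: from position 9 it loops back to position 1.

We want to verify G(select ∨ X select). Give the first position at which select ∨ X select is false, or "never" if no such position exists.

Check select ∨ X select at each position in order: 0 ✓, 1 ✓, 2 ✓.
At position 3 the labels are {} and the next position 4 has {coin, empty}, so select ∨ X select is false there. This is the first violation.

3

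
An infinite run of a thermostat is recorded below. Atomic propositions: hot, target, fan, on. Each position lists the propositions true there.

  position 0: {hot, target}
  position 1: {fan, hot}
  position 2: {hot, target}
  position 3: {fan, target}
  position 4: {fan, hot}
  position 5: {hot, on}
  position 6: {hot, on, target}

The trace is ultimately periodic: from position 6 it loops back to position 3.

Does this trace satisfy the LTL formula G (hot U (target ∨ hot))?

Holds

hot U (target ∨ hot) holds at every position 0..6, and those are all positions ever visited, so G (hot U (target ∨ hot)) holds.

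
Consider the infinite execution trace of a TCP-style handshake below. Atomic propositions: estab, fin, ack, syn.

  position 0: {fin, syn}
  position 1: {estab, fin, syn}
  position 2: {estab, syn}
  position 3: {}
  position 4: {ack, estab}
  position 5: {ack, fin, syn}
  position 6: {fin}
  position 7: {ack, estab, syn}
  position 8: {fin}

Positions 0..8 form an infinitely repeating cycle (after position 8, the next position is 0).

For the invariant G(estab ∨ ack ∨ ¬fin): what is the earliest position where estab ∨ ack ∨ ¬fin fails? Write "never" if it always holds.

At position 0 the labels are {fin, syn}, so estab ∨ ack ∨ ¬fin is false there. This is the first violation.

0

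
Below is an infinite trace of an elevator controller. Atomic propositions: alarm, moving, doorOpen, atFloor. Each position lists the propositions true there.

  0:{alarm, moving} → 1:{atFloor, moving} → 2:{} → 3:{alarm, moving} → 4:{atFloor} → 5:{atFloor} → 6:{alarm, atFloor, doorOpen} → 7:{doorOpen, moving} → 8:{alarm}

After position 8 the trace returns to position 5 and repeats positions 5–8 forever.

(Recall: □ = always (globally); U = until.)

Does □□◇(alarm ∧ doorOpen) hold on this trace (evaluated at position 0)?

□◇(alarm ∧ doorOpen) holds at every position 0..8, and those are all positions ever visited, so □□◇(alarm ∧ doorOpen) holds.

Satisfied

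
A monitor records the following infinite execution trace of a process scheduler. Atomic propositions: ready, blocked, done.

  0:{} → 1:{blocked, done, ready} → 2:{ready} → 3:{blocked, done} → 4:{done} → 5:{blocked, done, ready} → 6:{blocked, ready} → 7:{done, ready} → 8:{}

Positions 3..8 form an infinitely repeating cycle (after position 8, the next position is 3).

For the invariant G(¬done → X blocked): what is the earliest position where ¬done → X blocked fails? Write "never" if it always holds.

6

Check ¬done → X blocked at each position in order: 0 ✓, 1 ✓, 2 ✓, 3 ✓, 4 ✓, 5 ✓.
At position 6 the labels are {blocked, ready} and the next position 7 has {done, ready}, so ¬done → X blocked is false there. This is the first violation.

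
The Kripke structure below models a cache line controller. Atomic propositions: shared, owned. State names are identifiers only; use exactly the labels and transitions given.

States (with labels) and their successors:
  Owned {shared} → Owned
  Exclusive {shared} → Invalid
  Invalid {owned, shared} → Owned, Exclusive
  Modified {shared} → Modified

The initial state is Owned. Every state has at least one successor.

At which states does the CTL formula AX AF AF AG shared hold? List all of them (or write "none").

{Owned, Exclusive, Invalid, Modified}

States satisfying AF AF AG shared: {Owned, Exclusive, Invalid, Modified}.
States satisfying AX AF AF AG shared: {Owned, Exclusive, Invalid, Modified}.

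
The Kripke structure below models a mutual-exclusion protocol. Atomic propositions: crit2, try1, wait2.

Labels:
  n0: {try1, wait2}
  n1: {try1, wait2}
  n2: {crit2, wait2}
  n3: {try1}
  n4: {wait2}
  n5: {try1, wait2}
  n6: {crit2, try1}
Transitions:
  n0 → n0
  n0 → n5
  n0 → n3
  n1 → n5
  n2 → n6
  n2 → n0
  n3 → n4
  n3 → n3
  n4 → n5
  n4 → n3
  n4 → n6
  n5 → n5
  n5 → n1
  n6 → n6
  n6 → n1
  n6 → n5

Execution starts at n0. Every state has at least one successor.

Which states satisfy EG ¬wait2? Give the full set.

{n3, n6}

States satisfying ¬wait2: {n3, n6}.
States satisfying EG ¬wait2: {n3, n6}.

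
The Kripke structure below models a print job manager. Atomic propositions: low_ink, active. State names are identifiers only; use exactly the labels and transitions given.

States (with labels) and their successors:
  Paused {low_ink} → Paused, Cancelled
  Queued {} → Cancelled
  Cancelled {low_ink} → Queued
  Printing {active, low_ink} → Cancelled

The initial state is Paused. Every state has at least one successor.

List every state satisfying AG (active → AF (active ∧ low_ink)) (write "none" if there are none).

States satisfying active → AF (active ∧ low_ink): {Paused, Queued, Cancelled, Printing}.
States satisfying AG (active → AF (active ∧ low_ink)): {Paused, Queued, Cancelled, Printing}.

{Paused, Queued, Cancelled, Printing}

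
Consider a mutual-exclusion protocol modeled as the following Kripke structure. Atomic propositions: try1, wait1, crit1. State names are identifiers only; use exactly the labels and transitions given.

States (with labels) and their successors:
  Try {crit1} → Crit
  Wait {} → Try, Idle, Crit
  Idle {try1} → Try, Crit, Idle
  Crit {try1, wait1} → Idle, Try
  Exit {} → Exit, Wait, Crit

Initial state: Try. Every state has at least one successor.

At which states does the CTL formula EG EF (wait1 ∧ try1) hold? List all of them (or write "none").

{Try, Wait, Idle, Crit, Exit}

States satisfying EF (wait1 ∧ try1): {Try, Wait, Idle, Crit, Exit}.
States satisfying EG EF (wait1 ∧ try1): {Try, Wait, Idle, Crit, Exit}.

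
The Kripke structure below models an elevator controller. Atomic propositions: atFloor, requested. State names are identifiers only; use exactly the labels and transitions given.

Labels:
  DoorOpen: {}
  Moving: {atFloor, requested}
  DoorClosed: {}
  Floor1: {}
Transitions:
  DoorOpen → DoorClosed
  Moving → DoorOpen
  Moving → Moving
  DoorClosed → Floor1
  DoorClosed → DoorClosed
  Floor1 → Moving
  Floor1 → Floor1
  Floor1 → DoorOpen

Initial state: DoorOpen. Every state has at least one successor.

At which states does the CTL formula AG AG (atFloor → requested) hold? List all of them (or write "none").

{DoorOpen, Moving, DoorClosed, Floor1}

States satisfying AG (atFloor → requested): {DoorOpen, Moving, DoorClosed, Floor1}.
States satisfying AG AG (atFloor → requested): {DoorOpen, Moving, DoorClosed, Floor1}.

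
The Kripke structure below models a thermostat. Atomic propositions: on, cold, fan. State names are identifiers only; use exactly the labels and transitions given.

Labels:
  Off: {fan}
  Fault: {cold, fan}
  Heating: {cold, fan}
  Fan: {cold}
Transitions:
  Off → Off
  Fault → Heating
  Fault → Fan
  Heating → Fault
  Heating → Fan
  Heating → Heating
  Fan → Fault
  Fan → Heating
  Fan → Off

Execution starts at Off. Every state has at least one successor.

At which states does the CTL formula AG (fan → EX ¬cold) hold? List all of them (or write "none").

{Off}

States satisfying fan → EX ¬cold: {Off, Fan}.
States satisfying AG (fan → EX ¬cold): {Off}.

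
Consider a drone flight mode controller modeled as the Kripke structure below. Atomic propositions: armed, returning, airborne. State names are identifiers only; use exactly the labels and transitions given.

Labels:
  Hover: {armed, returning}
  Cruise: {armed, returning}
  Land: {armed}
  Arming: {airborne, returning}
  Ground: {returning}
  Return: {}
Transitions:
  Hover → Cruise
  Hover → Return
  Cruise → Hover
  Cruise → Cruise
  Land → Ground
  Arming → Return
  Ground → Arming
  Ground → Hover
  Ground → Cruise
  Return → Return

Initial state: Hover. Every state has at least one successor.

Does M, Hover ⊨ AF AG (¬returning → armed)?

No

States satisfying AG (¬returning → armed): ∅.
States satisfying AF AG (¬returning → armed): ∅.
There is a path from Hover along which AG (¬returning → armed) never holds.
Hover ∉ Sat(AF AG (¬returning → armed)).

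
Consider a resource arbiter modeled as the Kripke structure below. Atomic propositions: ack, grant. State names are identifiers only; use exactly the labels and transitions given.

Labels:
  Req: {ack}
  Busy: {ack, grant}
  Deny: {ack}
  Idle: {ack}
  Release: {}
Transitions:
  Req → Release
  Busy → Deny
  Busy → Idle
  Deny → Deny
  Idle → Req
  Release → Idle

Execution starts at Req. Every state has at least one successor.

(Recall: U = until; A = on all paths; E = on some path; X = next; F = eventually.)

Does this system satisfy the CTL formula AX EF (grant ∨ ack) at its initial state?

States satisfying EF (grant ∨ ack): {Req, Busy, Deny, Idle, Release}.
States satisfying AX EF (grant ∨ ack): {Req, Busy, Deny, Idle, Release}.
Req ∈ Sat(AX EF (grant ∨ ack)).

Yes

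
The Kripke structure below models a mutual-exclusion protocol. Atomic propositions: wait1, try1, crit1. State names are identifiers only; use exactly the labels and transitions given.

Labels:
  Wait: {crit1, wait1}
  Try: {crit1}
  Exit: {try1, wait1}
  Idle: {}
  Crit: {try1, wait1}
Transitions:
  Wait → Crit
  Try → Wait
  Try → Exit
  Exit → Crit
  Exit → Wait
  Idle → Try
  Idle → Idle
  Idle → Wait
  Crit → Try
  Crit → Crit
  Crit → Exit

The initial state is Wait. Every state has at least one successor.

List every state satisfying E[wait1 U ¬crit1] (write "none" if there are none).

{Wait, Exit, Idle, Crit}

States satisfying wait1: {Wait, Exit, Crit}.
States satisfying ¬crit1: {Exit, Idle, Crit}.
States satisfying E[wait1 U ¬crit1]: {Wait, Exit, Idle, Crit}.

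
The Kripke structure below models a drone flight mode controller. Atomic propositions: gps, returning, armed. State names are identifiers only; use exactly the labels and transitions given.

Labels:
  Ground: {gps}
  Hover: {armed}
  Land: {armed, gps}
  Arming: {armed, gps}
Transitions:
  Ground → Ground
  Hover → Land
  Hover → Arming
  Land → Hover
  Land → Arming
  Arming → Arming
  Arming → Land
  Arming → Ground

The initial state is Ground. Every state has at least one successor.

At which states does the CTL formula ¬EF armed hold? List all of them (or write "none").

States satisfying armed: {Hover, Land, Arming}.
States satisfying EF armed: {Hover, Land, Arming}.
States satisfying ¬EF armed: {Ground}.

{Ground}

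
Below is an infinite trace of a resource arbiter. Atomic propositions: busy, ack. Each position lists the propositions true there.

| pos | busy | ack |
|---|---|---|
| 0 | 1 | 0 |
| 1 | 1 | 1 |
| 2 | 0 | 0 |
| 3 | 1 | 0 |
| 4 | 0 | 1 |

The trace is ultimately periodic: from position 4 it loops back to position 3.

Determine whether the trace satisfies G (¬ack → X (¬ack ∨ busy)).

¬ack → X (¬ack ∨ busy) must hold at every position from 0 onward. It fails at position 3, so G (¬ack → X (¬ack ∨ busy)) is false.
Positions where ¬ack holds: 0, 2, 3.
Check X (¬ack ∨ busy) at each: 0→ok, 2→ok, 3→fails.

Violated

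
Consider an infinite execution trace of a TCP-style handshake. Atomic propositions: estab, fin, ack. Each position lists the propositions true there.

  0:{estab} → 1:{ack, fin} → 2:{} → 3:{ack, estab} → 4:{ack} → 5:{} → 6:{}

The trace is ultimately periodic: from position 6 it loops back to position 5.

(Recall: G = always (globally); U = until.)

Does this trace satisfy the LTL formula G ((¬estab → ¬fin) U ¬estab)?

Yes

(¬estab → ¬fin) U ¬estab holds at every position 0..6, and those are all positions ever visited, so G ((¬estab → ¬fin) U ¬estab) holds.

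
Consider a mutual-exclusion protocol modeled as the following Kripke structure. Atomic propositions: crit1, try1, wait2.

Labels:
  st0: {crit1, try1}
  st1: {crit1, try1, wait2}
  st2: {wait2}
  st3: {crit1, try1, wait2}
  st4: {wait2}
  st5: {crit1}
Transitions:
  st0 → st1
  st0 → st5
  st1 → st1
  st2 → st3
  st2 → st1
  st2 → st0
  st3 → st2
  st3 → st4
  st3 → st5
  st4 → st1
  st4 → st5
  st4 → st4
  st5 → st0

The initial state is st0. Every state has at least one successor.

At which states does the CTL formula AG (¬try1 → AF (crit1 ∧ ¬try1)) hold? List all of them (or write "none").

{st0, st1, st5}

States satisfying ¬try1 → AF (crit1 ∧ ¬try1): {st0, st1, st3, st5}.
States satisfying AG (¬try1 → AF (crit1 ∧ ¬try1)): {st0, st1, st5}.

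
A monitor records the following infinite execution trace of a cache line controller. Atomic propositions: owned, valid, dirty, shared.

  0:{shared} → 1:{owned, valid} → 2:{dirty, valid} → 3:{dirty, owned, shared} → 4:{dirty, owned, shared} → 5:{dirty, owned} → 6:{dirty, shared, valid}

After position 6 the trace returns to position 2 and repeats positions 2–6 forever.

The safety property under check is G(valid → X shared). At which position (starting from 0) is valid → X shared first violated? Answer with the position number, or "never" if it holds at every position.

1

Check valid → X shared at each position in order: 0 ✓.
At position 1 the labels are {owned, valid} and the next position 2 has {dirty, valid}, so valid → X shared is false there. This is the first violation.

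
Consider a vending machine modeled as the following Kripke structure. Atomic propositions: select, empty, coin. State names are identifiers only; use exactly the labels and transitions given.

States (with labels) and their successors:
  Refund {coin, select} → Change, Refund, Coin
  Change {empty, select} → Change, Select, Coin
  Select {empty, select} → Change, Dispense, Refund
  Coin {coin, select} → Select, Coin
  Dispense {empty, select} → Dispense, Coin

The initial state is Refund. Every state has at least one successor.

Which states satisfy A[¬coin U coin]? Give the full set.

{Refund, Coin}

States satisfying ¬coin: {Change, Select, Dispense}.
States satisfying coin: {Refund, Coin}.
States satisfying A[¬coin U coin]: {Refund, Coin}.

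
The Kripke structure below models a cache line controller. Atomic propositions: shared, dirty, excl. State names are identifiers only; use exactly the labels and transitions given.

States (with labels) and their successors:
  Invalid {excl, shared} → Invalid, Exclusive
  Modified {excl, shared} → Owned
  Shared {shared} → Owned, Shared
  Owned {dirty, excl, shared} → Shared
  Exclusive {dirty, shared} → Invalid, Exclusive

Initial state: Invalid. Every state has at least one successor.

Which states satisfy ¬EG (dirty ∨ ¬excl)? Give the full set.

{Invalid, Modified}

States satisfying dirty ∨ ¬excl: {Shared, Owned, Exclusive}.
States satisfying EG (dirty ∨ ¬excl): {Shared, Owned, Exclusive}.
States satisfying ¬EG (dirty ∨ ¬excl): {Invalid, Modified}.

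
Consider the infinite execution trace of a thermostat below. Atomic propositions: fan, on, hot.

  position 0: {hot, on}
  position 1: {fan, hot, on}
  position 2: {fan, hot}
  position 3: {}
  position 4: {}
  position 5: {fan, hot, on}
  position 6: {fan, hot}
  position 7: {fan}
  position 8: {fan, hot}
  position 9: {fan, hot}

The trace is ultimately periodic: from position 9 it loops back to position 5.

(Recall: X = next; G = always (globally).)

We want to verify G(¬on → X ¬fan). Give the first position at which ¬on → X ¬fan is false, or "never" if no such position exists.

4

Check ¬on → X ¬fan at each position in order: 0 ✓, 1 ✓, 2 ✓, 3 ✓.
At position 4 the labels are {} and the next position 5 has {fan, hot, on}, so ¬on → X ¬fan is false there. This is the first violation.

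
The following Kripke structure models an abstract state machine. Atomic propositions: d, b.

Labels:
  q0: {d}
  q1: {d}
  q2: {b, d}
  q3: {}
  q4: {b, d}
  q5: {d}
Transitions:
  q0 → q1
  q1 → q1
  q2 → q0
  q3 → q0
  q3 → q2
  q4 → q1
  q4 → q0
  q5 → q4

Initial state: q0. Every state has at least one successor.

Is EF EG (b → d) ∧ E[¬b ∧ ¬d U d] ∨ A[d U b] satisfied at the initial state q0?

States satisfying EG (b → d): {q0, q1, q2, q3, q4, q5}.
States satisfying EF EG (b → d): {q0, q1, q2, q3, q4, q5}.
States satisfying ¬b ∧ ¬d: {q3}.
States satisfying d: {q0, q1, q2, q4, q5}.
States satisfying E[¬b ∧ ¬d U d]: {q0, q1, q2, q3, q4, q5}.
States satisfying EF EG (b → d) ∧ E[¬b ∧ ¬d U d]: {q0, q1, q2, q3, q4, q5}.
States satisfying b: {q2, q4}.
States satisfying A[d U b]: {q2, q4, q5}.
States satisfying EF EG (b → d) ∧ E[¬b ∧ ¬d U d] ∨ A[d U b]: {q0, q1, q2, q3, q4, q5}.
q0 ∈ Sat(EF EG (b → d) ∧ E[¬b ∧ ¬d U d] ∨ A[d U b]).

Holds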